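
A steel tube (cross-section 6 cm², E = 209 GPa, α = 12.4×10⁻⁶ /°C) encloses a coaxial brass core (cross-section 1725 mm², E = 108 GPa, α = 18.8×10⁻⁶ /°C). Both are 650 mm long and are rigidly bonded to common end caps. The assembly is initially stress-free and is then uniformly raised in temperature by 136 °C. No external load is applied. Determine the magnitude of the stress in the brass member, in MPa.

The brass has the larger α, so on heating it would change length more than the steel if both were free. The rigid plates force a common final length, so the brass is put into compression and the steel into tension, with equal and opposite forces P (no external load).
Equating the net (thermal + elastic) strains gives |α₁ − α₂|·ΔT = P·[1/(A₁E₁) + 1/(A₂E₂)].
|α₁ − α₂|·ΔT = 6.4×10⁻⁶ × 136 = 0.0008704.
1/(A₁E₁) + 1/(A₂E₂) = 1/(600×209×10³) + 1/(1725×108×10³) = 1.334×10⁻⁸ N⁻¹.
P = 0.0008704 / 1.334×10⁻⁸ = 65240 N = 65.24 kN.
σ_{brass} = P/A₂ = 65240/1725 = 37.82 MPa, compressive.

σ ≈ 37.8 MPa (compressive)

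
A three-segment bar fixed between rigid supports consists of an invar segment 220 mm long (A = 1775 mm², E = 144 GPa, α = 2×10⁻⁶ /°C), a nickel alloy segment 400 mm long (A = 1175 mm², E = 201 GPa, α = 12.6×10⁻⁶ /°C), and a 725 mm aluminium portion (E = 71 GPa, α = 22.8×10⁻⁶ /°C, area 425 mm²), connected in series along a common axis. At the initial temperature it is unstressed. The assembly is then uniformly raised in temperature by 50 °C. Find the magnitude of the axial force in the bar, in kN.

P ≈ 41.4 kN (compressive)

If the supports were absent, the total length change would be Σ αᵢΔT Lᵢ = 2×10⁻⁶×50×220 + 12.6×10⁻⁶×50×400 + 22.8×10⁻⁶×50×725 = 1.101 mm.
The rigid supports impose zero overall length change; the single axial force P common to all segments must satisfy P Σ Lᵢ/(AᵢEᵢ) = δ_free.
The series flexibility is Σ Lᵢ/(AᵢEᵢ) = 220/(1775×144×10³) + 400/(1175×201×10³) + 725/(425×71×10³) = 2.658×10⁻⁵ mm/N.
So P = 1.101 / 2.658×10⁻⁵ = 41.4 kN, compressive.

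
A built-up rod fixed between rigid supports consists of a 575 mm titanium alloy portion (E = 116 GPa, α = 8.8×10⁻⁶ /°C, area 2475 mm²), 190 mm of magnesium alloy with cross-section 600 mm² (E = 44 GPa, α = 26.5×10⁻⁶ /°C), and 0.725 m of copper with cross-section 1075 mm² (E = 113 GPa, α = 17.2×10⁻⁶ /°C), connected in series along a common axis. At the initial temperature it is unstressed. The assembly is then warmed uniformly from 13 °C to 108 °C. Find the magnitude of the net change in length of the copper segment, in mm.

|ΔL| ≈ 0.341 mm

If the supports were absent, the total length change would be Σ αᵢΔT Lᵢ = 8.8×10⁻⁶×95×575 + 26.5×10⁻⁶×95×190 + 17.2×10⁻⁶×95×725 = 2.144 mm.
Since the ends are fixed, an axial force P builds up, equal in every segment, with P · Σ Lᵢ/(AᵢEᵢ) = δ_free.
Σ Lᵢ/(AᵢEᵢ) = 575/(2475×116×10³) + 190/(600×44×10³) + 725/(1075×113×10³) = 1.517×10⁻⁵ mm/N.
P = 2.144 / 1.517×10⁻⁵ = 141300 N = 141.3 kN, compressive.
For the copper segment, free thermal change = 17.2×10⁻⁶×95×725 = 1.185 mm and elastic change from P = 141300×725/(1075×113×10³) = 0.8435 mm; these oppose, so the net change is 0.341 mm (segment lengthens).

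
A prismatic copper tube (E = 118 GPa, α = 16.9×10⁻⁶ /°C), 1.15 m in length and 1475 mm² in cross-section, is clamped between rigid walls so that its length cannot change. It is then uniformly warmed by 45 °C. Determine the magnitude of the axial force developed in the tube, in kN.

Full restraint means ε = 0, so the stress is σ = EαΔT = 118×10³ × 16.9×10⁻⁶ × 45 = 89.74 MPa.
Axial force P = σA = 89.74 × 1475 = 132400 N = 132.4 kN, compressive.

P ≈ 132 kN (compressive)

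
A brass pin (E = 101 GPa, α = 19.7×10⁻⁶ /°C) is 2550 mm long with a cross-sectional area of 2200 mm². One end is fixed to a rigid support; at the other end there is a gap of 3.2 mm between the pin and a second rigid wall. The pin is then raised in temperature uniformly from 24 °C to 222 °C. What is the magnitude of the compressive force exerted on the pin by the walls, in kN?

If the wall were absent the pin would grow by αΔT L = 19.7×10⁻⁶ × 198 × 2550 = 9.947 mm.
After closing the 3.2 mm clearance, 9.947 − 3.2 = 6.747 mm of expansion remains to be suppressed by the wall.
So σ = E(δ_free − g)/L = 101×10³ × 6.747/2550 = 267.2 MPa.
Force on the wall = σA = 267.2 × 2200 mm² = 587.9 kN.

P ≈ 588 kN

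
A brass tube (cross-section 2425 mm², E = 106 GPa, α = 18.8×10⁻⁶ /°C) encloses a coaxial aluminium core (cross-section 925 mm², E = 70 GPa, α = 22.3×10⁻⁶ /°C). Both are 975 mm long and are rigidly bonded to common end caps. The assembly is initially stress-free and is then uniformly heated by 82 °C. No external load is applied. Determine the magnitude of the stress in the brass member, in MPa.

σ ≈ 6.12 MPa (tensile)

Both members must finish at the same length. With the larger α, the aluminium tends to over-expand; the plates restrain it, putting the aluminium in compression and the brass in tension. With no external load the two internal forces are equal and opposite, magnitude P.
Equating the net (thermal + elastic) strains gives |α₁ − α₂|·ΔT = P·[1/(A₁E₁) + 1/(A₂E₂)].
|α₁ − α₂|·ΔT = 3.5×10⁻⁶ × 82 = 0.000287.
1/(A₁E₁) + 1/(A₂E₂) = 1/(2425×106×10³) + 1/(925×70×10³) = 1.933×10⁻⁸ N⁻¹.
So P = 0.000287 / 1.933×10⁻⁸ = 14.84 kN.
σ_{brass} = P/A₁ = 14840/2425 = 6.121 MPa, tensile.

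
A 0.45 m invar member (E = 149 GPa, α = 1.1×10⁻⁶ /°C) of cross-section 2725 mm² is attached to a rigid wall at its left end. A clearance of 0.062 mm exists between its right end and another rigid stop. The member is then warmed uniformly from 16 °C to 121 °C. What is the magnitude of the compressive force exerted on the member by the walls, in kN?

If the wall were absent the member would grow by αΔT L = 1.1×10⁻⁶ × 105 × 450 = 0.05198 mm.
This is smaller than the 0.062 mm clearance, so the member expands freely without reaching the stop — the stress is zero.

P ≈ 0 kN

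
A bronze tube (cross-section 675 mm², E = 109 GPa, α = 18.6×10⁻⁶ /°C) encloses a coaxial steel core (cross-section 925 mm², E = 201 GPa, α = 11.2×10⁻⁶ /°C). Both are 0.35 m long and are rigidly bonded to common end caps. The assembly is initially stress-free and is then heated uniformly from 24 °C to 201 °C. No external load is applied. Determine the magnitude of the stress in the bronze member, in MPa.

Equilibrium of a rigid end plate with no external load gives equal and opposite internal forces ±P in the two members. Since α_{bronze} > α_{steel}, heating drives the bronze into compression and the steel into tension.
Compatibility of the two members (thermal + elastic change equal): (α₁ − α₂)ΔT = P·[1/(A₁E₁) + 1/(A₂E₂)].
|α₁ − α₂|·ΔT = 7.4×10⁻⁶ × 177 = 0.00131.
1/(A₁E₁) + 1/(A₂E₂) = 1/(675×109×10³) + 1/(925×201×10³) = 1.897×10⁻⁸ N⁻¹.
P = 0.00131 / 1.897×10⁻⁸ = 69050 N = 69.05 kN.
σ_{bronze} = P/A₁ = 69050/675 = 102.3 MPa, compressive.

σ ≈ 102 MPa (compressive)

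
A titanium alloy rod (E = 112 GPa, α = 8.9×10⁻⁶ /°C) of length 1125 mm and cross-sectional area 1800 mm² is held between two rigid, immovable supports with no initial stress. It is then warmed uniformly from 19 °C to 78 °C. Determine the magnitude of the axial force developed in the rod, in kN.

P ≈ 106 kN (compressive)

The ends cannot move, so σ = EαΔT = 112×10³ × 8.9×10⁻⁶ × 59 = 58.81 MPa.
Then P = σA = 58.81 × 1800 mm² = 105.9 kN, compressive.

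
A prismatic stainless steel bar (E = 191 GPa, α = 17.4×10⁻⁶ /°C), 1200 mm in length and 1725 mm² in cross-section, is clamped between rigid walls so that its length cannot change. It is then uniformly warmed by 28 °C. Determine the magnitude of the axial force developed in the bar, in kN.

P ≈ 161 kN (compressive)

With zero net strain, σ = E·αΔT = 191 GPa × 17.4×10⁻⁶ × 28 = 93.06 MPa.
Axial force P = σA = 93.06 × 1725 = 160500 N = 160.5 kN, compressive.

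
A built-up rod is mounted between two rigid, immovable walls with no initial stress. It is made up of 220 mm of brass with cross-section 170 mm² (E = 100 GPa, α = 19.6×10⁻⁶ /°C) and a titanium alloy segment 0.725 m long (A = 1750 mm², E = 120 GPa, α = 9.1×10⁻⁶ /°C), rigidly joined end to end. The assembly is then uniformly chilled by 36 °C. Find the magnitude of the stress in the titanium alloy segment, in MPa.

If the supports were absent, the total length change would be Σ αᵢΔT Lᵢ = 19.6×10⁻⁶×36×220 + 9.1×10⁻⁶×36×725 = 0.3927 mm.
Since the ends are fixed, an axial force P builds up, equal in every segment, with P · Σ Lᵢ/(AᵢEᵢ) = δ_free.
Σ Lᵢ/(AᵢEᵢ) = 220/(170×100×10³) + 725/(1750×120×10³) = 1.639×10⁻⁵ mm/N.
Hence P = δ_free / Σ(L/AE) = 0.3927/1.639×10⁻⁵ = 23.96 kN (tensile).
σ_{titanium alloy} = P / A = 23960 / 1750 = 13.69 MPa.

σ ≈ 13.7 MPa (tensile)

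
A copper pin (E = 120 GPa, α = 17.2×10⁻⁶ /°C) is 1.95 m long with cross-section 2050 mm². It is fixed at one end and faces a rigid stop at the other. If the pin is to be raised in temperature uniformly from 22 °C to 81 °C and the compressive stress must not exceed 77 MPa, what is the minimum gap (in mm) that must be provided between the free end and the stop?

With no wall the pin would lengthen by αΔT L = 17.2×10⁻⁶ × 59 × 1950 = 1.979 mm.
A stress of 77 MPa corresponds to the wall pushing the pin back by σL/E = 77×1950/(120×10³) = 1.251 mm.
The gap must absorb the remainder: g_min = 1.979 − 1.251 = 0.7276 mm.

g ≈ 0.728 mm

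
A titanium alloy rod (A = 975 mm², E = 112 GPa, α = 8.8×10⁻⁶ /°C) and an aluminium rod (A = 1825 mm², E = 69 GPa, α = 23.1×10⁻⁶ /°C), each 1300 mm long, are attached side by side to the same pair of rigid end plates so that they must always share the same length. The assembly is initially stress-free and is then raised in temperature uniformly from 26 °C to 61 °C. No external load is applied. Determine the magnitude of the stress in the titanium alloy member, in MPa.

Both members must finish at the same length. With the larger α, the aluminium tends to over-expand; the plates restrain it, putting the aluminium in compression and the titanium alloy in tension. With no external load the two internal forces are equal and opposite, magnitude P.
Compatibility of the two members (thermal + elastic change equal): (α₁ − α₂)ΔT = P·[1/(A₁E₁) + 1/(A₂E₂)].
|α₁ − α₂|·ΔT = 14.3×10⁻⁶ × 35 = 0.0005005.
1/(A₁E₁) + 1/(A₂E₂) = 1/(975×112×10³) + 1/(1825×69×10³) = 1.71×10⁻⁸ N⁻¹.
P = 0.0005005 / 1.71×10⁻⁸ = 29270 N = 29.27 kN.
σ_{titanium alloy} = P/A₁ = 29270/975 = 30.02 MPa, tensile.

σ ≈ 30 MPa (tensile)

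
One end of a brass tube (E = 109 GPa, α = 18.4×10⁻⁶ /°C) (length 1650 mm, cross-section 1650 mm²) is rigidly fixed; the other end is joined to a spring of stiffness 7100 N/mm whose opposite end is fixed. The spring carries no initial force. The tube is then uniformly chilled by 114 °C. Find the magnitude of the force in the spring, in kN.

If the spring were absent the tube would shorten by αΔT L = 18.4×10⁻⁶ × 114 × 1650 = 3.461 mm.
With a force P in the spring, the elastic change of the tube is PL/(AE) and that of the spring is P/k; compatibility requires their sum to equal δ_free.
So P = δ_free / [L/(AE) + 1/k] = 3.461 / [ 1650/(1650×109×10³) + 1/(7100) ].
P = 3.461 / 0.00015 = 23070 N.

P ≈ 23.1 kN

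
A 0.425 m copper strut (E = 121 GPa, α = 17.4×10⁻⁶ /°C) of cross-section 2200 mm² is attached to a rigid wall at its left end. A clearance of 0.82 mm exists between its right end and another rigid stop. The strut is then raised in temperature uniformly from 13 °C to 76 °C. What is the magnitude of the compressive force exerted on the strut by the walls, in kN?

P ≈ 0 kN

Free thermal elongation = αΔT L = 17.4×10⁻⁶ × 63 × 425 = 0.4659 mm.
This is smaller than the 0.82 mm clearance, so the strut expands freely without reaching the stop — the stress is zero.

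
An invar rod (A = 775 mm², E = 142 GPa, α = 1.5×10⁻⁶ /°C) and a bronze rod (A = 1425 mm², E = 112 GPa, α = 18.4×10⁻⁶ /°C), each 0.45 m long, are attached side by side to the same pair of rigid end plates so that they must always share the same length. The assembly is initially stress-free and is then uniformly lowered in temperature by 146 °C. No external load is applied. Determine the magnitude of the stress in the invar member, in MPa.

Both members must finish at the same length. With the larger α, the bronze tends to over-contract; the plates restrain it, putting the bronze in tension and the invar in compression. With no external load the two internal forces are equal and opposite, magnitude P.
Compatibility of the two members (thermal + elastic change equal): (α₁ − α₂)ΔT = P·[1/(A₁E₁) + 1/(A₂E₂)].
|α₁ − α₂|·ΔT = 16.9×10⁻⁶ × 146 = 0.002467.
1/(A₁E₁) + 1/(A₂E₂) = 1/(775×142×10³) + 1/(1425×112×10³) = 1.535×10⁻⁸ N⁻¹.
P = 0.002467 / 1.535×10⁻⁸ = 160700 N = 160.7 kN.
σ_{invar} = P/A₁ = 160700/775 = 207.4 MPa, compressive.

σ ≈ 207 MPa (compressive)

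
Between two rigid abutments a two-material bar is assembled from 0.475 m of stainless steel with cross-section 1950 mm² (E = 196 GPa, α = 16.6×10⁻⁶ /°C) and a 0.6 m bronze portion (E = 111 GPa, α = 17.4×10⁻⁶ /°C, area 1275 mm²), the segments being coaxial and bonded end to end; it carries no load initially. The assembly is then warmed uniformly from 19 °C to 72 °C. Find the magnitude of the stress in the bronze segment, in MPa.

If the supports were absent, the total length change would be Σ αᵢΔT Lᵢ = 16.6×10⁻⁶×53×475 + 17.4×10⁻⁶×53×600 = 0.9712 mm.
The rigid supports impose zero overall length change; the single axial force P common to all segments must satisfy P Σ Lᵢ/(AᵢEᵢ) = δ_free.
Σ Lᵢ/(AᵢEᵢ) = 475/(1950×196×10³) + 600/(1275×111×10³) = 5.482×10⁻⁶ mm/N.
So P = 0.9712 / 5.482×10⁻⁶ = 177.2 kN, compressive.
σ_{bronze} = P / A = 177200 / 1275 = 138.9 MPa.

σ ≈ 139 MPa (compressive)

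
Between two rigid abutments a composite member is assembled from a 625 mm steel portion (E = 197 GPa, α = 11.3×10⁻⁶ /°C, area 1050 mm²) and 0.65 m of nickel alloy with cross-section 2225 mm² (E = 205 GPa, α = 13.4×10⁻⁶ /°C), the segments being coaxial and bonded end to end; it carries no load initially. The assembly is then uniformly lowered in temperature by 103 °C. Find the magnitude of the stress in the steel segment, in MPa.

Free thermal contraction of the whole bar: Σ αᵢΔT Lᵢ = 11.3×10⁻⁶×103×625 + 13.4×10⁻⁶×103×650 = 1.625 mm.
The rigid supports impose zero overall length change; the single axial force P common to all segments must satisfy P Σ Lᵢ/(AᵢEᵢ) = δ_free.
The series flexibility is Σ Lᵢ/(AᵢEᵢ) = 625/(1050×197×10³) + 650/(2225×205×10³) = 4.447×10⁻⁶ mm/N.
P = 1.625 / 4.447×10⁻⁶ = 365400 N = 365.4 kN, tensile.
σ_{steel} = P / A = 365400 / 1050 = 348 MPa.

σ ≈ 348 MPa (tensile)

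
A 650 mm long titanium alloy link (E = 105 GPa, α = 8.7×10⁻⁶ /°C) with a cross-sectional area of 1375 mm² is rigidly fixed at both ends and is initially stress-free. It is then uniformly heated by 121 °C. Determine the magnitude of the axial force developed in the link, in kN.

Full restraint means ε = 0, so the stress is σ = EαΔT = 105×10³ × 8.7×10⁻⁶ × 121 = 110.5 MPa.
Then P = σA = 110.5 × 1375 mm² = 152 kN, compressive.

P ≈ 152 kN (compressive)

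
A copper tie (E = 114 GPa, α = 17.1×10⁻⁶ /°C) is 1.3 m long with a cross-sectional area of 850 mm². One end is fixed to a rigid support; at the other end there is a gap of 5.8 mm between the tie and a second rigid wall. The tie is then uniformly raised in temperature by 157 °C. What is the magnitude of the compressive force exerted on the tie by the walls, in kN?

P ≈ 0 kN

If the wall were absent the tie would grow by αΔT L = 17.1×10⁻⁶ × 157 × 1300 = 3.49 mm.
Since δ_free = 3.49 mm is less than the 5.8 mm gap, the tie never touches the wall. No axial force develops.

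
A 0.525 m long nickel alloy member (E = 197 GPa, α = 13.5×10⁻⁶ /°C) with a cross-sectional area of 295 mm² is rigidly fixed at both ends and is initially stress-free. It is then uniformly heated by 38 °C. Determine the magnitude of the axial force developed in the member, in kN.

P ≈ 29.8 kN (compressive)

The ends cannot move, so σ = EαΔT = 197×10³ × 13.5×10⁻⁶ × 38 = 101.1 MPa.
P = AEαΔT = 295 × 197×10³ × 13.5×10⁻⁶ × 38 = 29.81 kN (compressive).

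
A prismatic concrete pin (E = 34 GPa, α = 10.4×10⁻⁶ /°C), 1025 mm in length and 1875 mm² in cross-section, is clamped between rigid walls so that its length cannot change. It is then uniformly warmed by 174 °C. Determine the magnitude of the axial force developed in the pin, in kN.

Full restraint means ε = 0, so the stress is σ = EαΔT = 34×10³ × 10.4×10⁻⁶ × 174 = 61.53 MPa.
Axial force P = σA = 61.53 × 1875 = 115400 N = 115.4 kN, compressive.

P ≈ 115 kN (compressive)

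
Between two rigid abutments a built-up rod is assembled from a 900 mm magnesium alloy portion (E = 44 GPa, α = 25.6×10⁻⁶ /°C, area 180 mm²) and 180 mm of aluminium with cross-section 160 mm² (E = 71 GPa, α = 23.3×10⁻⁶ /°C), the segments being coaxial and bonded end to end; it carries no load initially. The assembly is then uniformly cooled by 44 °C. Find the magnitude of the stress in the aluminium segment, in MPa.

σ ≈ 57.8 MPa (tensile)

With the walls removed the bar would change length by δ_free = Σ αᵢΔT Lᵢ = 25.6×10⁻⁶×44×900 + 23.3×10⁻⁶×44×180 = 1.198 mm.
The walls prevent any net length change, so an axial force P (same in every segment) develops. Compatibility: P · Σ Lᵢ/(AᵢEᵢ) = δ_free.
Σ Lᵢ/(AᵢEᵢ) = 900/(180×44×10³) + 180/(160×71×10³) = 0.0001295 mm/N.
P = 1.198 / 0.0001295 = 9255 N = 9.255 kN, tensile.
σ_{aluminium} = P / A = 9255 / 160 = 57.84 MPa.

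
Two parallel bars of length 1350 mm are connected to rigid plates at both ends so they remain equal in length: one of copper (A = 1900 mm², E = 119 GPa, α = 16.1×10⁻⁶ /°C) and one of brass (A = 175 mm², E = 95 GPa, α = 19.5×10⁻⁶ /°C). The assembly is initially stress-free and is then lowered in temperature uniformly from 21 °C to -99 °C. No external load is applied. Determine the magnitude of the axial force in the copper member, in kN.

P ≈ 6.32 kN (compressive in the copper)

Both members must finish at the same length. With the larger α, the brass tends to over-contract; the plates restrain it, putting the brass in tension and the copper in compression. With no external load the two internal forces are equal and opposite, magnitude P.
Compatibility of the two members (thermal + elastic change equal): (α₁ − α₂)ΔT = P·[1/(A₁E₁) + 1/(A₂E₂)].
|α₁ − α₂|·ΔT = 3.4×10⁻⁶ × 120 = 0.000408.
1/(A₁E₁) + 1/(A₂E₂) = 1/(1900×119×10³) + 1/(175×95×10³) = 6.457×10⁻⁸ N⁻¹.
P = 0.000408 / 6.457×10⁻⁸ = 6318 N = 6.318 kN.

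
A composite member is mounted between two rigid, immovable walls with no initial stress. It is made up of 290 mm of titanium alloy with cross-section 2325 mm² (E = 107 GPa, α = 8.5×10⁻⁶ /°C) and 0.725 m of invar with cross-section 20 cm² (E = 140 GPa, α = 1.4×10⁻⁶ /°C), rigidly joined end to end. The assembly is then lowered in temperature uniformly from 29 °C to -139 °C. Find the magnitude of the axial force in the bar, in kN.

P ≈ 156 kN (tensile)

If the supports were absent, the total length change would be Σ αᵢΔT Lᵢ = 8.5×10⁻⁶×168×290 + 1.4×10⁻⁶×168×725 = 0.5846 mm.
The walls prevent any net length change, so an axial force P (same in every segment) develops. Compatibility: P · Σ Lᵢ/(AᵢEᵢ) = δ_free.
Σ Lᵢ/(AᵢEᵢ) = 290/(2325×107×10³) + 725/(2000×140×10³) = 3.755×10⁻⁶ mm/N.
P = 0.5846 / 3.755×10⁻⁶ = 155700 N = 155.7 kN, tensile.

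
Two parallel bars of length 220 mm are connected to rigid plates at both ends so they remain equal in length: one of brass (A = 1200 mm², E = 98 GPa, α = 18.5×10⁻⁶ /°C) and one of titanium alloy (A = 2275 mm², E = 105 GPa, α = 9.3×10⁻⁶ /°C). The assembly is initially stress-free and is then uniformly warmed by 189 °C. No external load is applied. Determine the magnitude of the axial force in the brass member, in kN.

P ≈ 137 kN (compressive in the brass)

The brass has the larger α, so on heating it would change length more than the titanium alloy if both were free. The rigid plates force a common final length, so the brass is put into compression and the titanium alloy into tension, with equal and opposite forces P (no external load).
Setting the final lengths equal and cancelling L: (α₁ − α₂)ΔT = P/(A₁E₁) + P/(A₂E₂).
|α₁ − α₂|·ΔT = 9.2×10⁻⁶ × 189 = 0.001739.
1/(A₁E₁) + 1/(A₂E₂) = 1/(1200×98×10³) + 1/(2275×105×10³) = 1.269×10⁻⁸ N⁻¹.
P = 0.001739 / 1.269×10⁻⁸ = 137000 N = 137 kN.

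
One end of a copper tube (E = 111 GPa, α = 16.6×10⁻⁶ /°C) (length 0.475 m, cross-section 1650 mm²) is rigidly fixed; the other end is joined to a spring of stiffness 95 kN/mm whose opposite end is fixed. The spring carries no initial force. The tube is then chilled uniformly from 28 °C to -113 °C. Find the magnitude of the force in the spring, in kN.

P ≈ 84.7 kN

The unrestrained thermal change is αΔT L = 16.6×10⁻⁶ × 141 × 475 = 1.112 mm.
With a force P in the spring, the elastic change of the tube is PL/(AE) and that of the spring is P/k; compatibility requires their sum to equal δ_free.
P [ L/(AE) + 1/k ] = δ_free → P [ 475/(1650×111×10³) + 1/(95×10³) ] = 1.112.
P = 1.112 / 1.312×10⁻⁵ = 84740 N.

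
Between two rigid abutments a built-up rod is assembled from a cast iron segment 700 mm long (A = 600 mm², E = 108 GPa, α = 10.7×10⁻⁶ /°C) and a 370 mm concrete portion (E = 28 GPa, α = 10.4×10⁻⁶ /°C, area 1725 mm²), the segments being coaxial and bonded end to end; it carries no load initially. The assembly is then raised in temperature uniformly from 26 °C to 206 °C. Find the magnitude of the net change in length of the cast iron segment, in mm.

|ΔL| ≈ 0.154 mm

If the supports were absent, the total length change would be Σ αᵢΔT Lᵢ = 10.7×10⁻⁶×180×700 + 10.4×10⁻⁶×180×370 = 2.041 mm.
The rigid supports impose zero overall length change; the single axial force P common to all segments must satisfy P Σ Lᵢ/(AᵢEᵢ) = δ_free.
Σ Lᵢ/(AᵢEᵢ) = 700/(600×108×10³) + 370/(1725×28×10³) = 1.846×10⁻⁵ mm/N.
Hence P = δ_free / Σ(L/AE) = 2.041/1.846×10⁻⁵ = 110.5 kN (compressive).
For the cast iron segment, free thermal change = 10.7×10⁻⁶×180×700 = 1.348 mm and elastic change from P = 110500×700/(600×108×10³) = 1.194 mm; these oppose, so the net change is 0.154 mm (segment lengthens).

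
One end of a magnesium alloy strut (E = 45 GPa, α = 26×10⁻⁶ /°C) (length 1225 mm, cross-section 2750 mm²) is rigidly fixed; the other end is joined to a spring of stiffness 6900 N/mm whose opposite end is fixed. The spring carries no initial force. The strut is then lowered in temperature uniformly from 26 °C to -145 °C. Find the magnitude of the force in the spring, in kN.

Free thermal contraction: δ_free = αΔT L = 26×10⁻⁶ × 171 × 1225 = 5.446 mm.
Let P be the tensile force in the spring. The strut extends elastically by PL/(AE) and the spring stretches by P/k; together these equal δ_free.
So P = δ_free / [L/(AE) + 1/k] = 5.446 / [ 1225/(2750×45×10³) + 1/(6900) ].
P = 5.446 / 0.0001548 = 35180 N.

P ≈ 35.2 kN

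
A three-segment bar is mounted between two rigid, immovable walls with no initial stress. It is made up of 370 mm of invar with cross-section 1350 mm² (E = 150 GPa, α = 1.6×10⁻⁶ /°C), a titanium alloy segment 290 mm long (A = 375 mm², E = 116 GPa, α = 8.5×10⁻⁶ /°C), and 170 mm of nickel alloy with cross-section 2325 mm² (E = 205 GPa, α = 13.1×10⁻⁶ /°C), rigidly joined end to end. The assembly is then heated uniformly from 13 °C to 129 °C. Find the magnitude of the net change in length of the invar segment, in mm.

If the supports were absent, the total length change would be Σ αᵢΔT Lᵢ = 1.6×10⁻⁶×116×370 + 8.5×10⁻⁶×116×290 + 13.1×10⁻⁶×116×170 = 0.6129 mm.
The rigid supports impose zero overall length change; the single axial force P common to all segments must satisfy P Σ Lᵢ/(AᵢEᵢ) = δ_free.
The series flexibility is Σ Lᵢ/(AᵢEᵢ) = 370/(1350×150×10³) + 290/(375×116×10³) + 170/(2325×205×10³) = 8.851×10⁻⁶ mm/N.
P = 0.6129 / 8.851×10⁻⁶ = 69260 N = 69.26 kN, compressive.
For the invar segment, free thermal change = 1.6×10⁻⁶×116×370 = 0.06867 mm and elastic change from P = 69260×370/(1350×150×10³) = 0.1265 mm; these oppose, so the net change is 0.0579 mm (segment shortens).

|ΔL| ≈ 0.0579 mm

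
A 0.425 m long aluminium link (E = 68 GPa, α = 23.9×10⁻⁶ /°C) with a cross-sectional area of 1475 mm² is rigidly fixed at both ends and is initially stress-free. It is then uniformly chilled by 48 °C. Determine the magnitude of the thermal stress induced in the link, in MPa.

Because both ends are immovable the net strain is zero, and the suppressed thermal strain is αΔT = 23.9×10⁻⁶ × 48 = 1147.2×10⁻⁶.
σ = EαΔT = 68×10³ × 23.9×10⁻⁶ × 48 = 78.01 MPa (tensile; the link is trying to contract).

σ ≈ 78 MPa (tensile)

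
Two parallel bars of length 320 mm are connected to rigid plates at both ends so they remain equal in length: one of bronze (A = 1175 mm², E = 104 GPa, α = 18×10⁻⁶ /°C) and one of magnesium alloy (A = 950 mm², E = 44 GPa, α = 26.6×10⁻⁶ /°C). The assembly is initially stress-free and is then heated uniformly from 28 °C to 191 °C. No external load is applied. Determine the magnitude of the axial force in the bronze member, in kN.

P ≈ 43.7 kN (tensile in the bronze)

Both members must finish at the same length. With the larger α, the magnesium alloy tends to over-expand; the plates restrain it, putting the magnesium alloy in compression and the bronze in tension. With no external load the two internal forces are equal and opposite, magnitude P.
Setting the final lengths equal and cancelling L: (α₁ − α₂)ΔT = P/(A₁E₁) + P/(A₂E₂).
|α₁ − α₂|·ΔT = 8.6×10⁻⁶ × 163 = 0.001402.
1/(A₁E₁) + 1/(A₂E₂) = 1/(1175×104×10³) + 1/(950×44×10³) = 3.211×10⁻⁸ N⁻¹.
P = 0.001402 / 3.211×10⁻⁸ = 43660 N = 43.66 kN.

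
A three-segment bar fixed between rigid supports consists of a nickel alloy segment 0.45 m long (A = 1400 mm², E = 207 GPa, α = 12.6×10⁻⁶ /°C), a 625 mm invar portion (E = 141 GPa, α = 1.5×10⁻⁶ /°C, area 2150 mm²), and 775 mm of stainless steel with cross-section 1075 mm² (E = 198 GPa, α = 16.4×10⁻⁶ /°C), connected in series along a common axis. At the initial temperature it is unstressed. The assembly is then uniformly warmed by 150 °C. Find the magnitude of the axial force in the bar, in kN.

P ≈ 399 kN (compressive)

With the walls removed the bar would change length by δ_free = Σ αᵢΔT Lᵢ = 12.6×10⁻⁶×150×450 + 1.5×10⁻⁶×150×625 + 16.4×10⁻⁶×150×775 = 2.898 mm.
The walls prevent any net length change, so an axial force P (same in every segment) develops. Compatibility: P · Σ Lᵢ/(AᵢEᵢ) = δ_free.
The series flexibility is Σ Lᵢ/(AᵢEᵢ) = 450/(1400×207×10³) + 625/(2150×141×10³) + 775/(1075×198×10³) = 7.256×10⁻⁶ mm/N.
Hence P = δ_free / Σ(L/AE) = 2.898/7.256×10⁻⁶ = 399.4 kN (compressive).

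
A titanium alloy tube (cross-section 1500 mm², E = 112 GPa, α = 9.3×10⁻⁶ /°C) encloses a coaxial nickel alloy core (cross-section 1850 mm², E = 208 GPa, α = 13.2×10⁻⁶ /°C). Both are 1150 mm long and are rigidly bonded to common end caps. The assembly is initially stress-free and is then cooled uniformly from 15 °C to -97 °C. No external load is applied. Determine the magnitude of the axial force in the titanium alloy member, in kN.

Equilibrium of a rigid end plate with no external load gives equal and opposite internal forces ±P in the two members. Since α_{nickel alloy} > α_{titanium alloy}, cooling drives the nickel alloy into tension and the titanium alloy into compression.
Equating the net (thermal + elastic) strains gives |α₁ − α₂|·ΔT = P·[1/(A₁E₁) + 1/(A₂E₂)].
|α₁ − α₂|·ΔT = 3.9×10⁻⁶ × 112 = 0.0004368.
1/(A₁E₁) + 1/(A₂E₂) = 1/(1500×112×10³) + 1/(1850×208×10³) = 8.551×10⁻⁹ N⁻¹.
So P = 0.0004368 / 8.551×10⁻⁹ = 51.08 kN.

P ≈ 51.1 kN (compressive in the titanium alloy)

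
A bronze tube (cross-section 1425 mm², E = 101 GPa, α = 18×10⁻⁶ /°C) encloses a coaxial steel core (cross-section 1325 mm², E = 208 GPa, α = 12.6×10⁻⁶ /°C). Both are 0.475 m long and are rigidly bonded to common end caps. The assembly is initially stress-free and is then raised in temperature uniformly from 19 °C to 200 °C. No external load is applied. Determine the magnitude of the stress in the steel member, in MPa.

The bronze has the larger α, so on heating it would change length more than the steel if both were free. The rigid plates force a common final length, so the bronze is put into compression and the steel into tension, with equal and opposite forces P (no external load).
Compatibility of the two members (thermal + elastic change equal): (α₁ − α₂)ΔT = P·[1/(A₁E₁) + 1/(A₂E₂)].
|α₁ − α₂|·ΔT = 5.4×10⁻⁶ × 181 = 0.0009774.
1/(A₁E₁) + 1/(A₂E₂) = 1/(1425×101×10³) + 1/(1325×208×10³) = 1.058×10⁻⁸ N⁻¹.
P = 0.0009774 / 1.058×10⁻⁸ = 92410 N = 92.41 kN.
σ_{steel} = P/A₂ = 92410/1325 = 69.75 MPa, tensile.

σ ≈ 69.7 MPa (tensile)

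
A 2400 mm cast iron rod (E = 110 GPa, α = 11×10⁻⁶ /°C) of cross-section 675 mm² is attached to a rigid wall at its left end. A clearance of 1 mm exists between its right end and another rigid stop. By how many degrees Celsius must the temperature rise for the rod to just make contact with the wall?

The gap closes when αΔT L = 1 mm, since the rod is still unstressed at that instant.
ΔT = 1 / (11×10⁻⁶ × 2400) = 37.88 °C.

ΔT ≈ 37.9 °C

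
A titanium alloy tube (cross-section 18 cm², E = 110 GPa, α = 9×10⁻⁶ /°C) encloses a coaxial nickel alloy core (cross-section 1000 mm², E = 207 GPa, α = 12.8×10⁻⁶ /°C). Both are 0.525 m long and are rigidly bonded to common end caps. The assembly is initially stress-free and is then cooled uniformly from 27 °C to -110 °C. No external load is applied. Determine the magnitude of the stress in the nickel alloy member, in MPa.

The nickel alloy has the larger α, so on cooling it would change length more than the titanium alloy if both were free. The rigid plates force a common final length, so the nickel alloy is put into tension and the titanium alloy into compression, with equal and opposite forces P (no external load).
Equating the net (thermal + elastic) strains gives |α₁ − α₂|·ΔT = P·[1/(A₁E₁) + 1/(A₂E₂)].
|α₁ − α₂|·ΔT = 3.8×10⁻⁶ × 137 = 0.0005206.
1/(A₁E₁) + 1/(A₂E₂) = 1/(1800×110×10³) + 1/(1000×207×10³) = 9.881×10⁻⁹ N⁻¹.
So P = 0.0005206 / 9.881×10⁻⁹ = 52.68 kN.
σ_{nickel alloy} = P/A₂ = 52680/1000 = 52.68 MPa, tensile.

σ ≈ 52.7 MPa (tensile)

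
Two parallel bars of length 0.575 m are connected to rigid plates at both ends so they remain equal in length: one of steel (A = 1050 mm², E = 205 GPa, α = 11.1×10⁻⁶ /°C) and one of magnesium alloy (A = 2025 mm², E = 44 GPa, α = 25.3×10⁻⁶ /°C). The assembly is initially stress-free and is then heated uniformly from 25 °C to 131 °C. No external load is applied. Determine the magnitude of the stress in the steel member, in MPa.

σ ≈ 90.3 MPa (tensile)

Equilibrium of a rigid end plate with no external load gives equal and opposite internal forces ±P in the two members. Since α_{magnesium alloy} > α_{steel}, heating drives the magnesium alloy into compression and the steel into tension.
Equating the net (thermal + elastic) strains gives |α₁ − α₂|·ΔT = P·[1/(A₁E₁) + 1/(A₂E₂)].
|α₁ − α₂|·ΔT = 14.2×10⁻⁶ × 106 = 0.001505.
1/(A₁E₁) + 1/(A₂E₂) = 1/(1050×205×10³) + 1/(2025×44×10³) = 1.587×10⁻⁸ N⁻¹.
P = 0.001505 / 1.587×10⁻⁸ = 94850 N = 94.85 kN.
σ_{steel} = P/A₁ = 94850/1050 = 90.33 MPa, tensile.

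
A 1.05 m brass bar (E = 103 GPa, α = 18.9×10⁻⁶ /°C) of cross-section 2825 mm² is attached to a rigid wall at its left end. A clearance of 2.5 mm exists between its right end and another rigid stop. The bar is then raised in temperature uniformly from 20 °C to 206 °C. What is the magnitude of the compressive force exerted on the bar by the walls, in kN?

Unrestrained expansion: δ_free = αΔT L = 18.9×10⁻⁶ × 186 × 1050 = 3.691 mm.
This exceeds the 2.5 mm gap, so the wall pushes back. The portion of expansion that must be recovered elastically is δ_free − gap = 3.691 − 2.5 = 1.191 mm.
So σ = E(δ_free − g)/L = 103×10³ × 1.191/1050 = 116.8 MPa.
Force on the wall = σA = 116.8 × 2825 mm² = 330.1 kN.

P ≈ 330 kN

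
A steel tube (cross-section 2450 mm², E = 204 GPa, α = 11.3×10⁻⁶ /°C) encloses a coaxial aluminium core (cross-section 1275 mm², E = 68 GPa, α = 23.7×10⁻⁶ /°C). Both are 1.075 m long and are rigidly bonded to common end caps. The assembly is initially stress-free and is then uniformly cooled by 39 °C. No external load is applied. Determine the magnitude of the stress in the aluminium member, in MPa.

Both members must finish at the same length. With the larger α, the aluminium tends to over-contract; the plates restrain it, putting the aluminium in tension and the steel in compression. With no external load the two internal forces are equal and opposite, magnitude P.
Setting the final lengths equal and cancelling L: (α₁ − α₂)ΔT = P/(A₁E₁) + P/(A₂E₂).
|α₁ − α₂|·ΔT = 12.4×10⁻⁶ × 39 = 0.0004836.
1/(A₁E₁) + 1/(A₂E₂) = 1/(2450×204×10³) + 1/(1275×68×10³) = 1.353×10⁻⁸ N⁻¹.
So P = 0.0004836 / 1.353×10⁻⁸ = 35.73 kN.
σ_{aluminium} = P/A₂ = 35730/1275 = 28.02 MPa, tensile.

σ ≈ 28 MPa (tensile)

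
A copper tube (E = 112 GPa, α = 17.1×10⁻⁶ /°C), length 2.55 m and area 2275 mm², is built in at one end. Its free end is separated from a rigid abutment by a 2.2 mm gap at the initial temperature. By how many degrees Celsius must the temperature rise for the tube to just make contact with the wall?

ΔT ≈ 50.5 °C

The gap closes when αΔT L = 2.2 mm, since the tube is still unstressed at that instant.
So ΔT = g/(αL) = 2.2/(17.1×10⁻⁶ × 2550) = 50.45 °C.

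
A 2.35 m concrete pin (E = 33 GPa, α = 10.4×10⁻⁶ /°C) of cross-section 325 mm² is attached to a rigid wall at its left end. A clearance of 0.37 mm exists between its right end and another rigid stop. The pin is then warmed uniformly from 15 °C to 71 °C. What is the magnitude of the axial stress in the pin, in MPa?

If the wall were absent the pin would grow by αΔT L = 10.4×10⁻⁶ × 56 × 2350 = 1.369 mm.
The gap closes (δ_free > 0.37 mm) and the wall then resists a further 1.369 − 0.37 = 0.9986 mm of expansion.
So σ = E(δ_free − g)/L = 33×10³ × 0.9986/2350 = 14.02 MPa.

σ ≈ 14 MPa (compressive)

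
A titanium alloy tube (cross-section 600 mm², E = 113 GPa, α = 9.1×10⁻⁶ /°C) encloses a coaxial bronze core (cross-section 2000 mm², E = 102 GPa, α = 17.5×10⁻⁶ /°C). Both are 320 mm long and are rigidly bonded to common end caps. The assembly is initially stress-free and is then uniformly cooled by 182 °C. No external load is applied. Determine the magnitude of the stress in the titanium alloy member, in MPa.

σ ≈ 130 MPa (compressive)

Equilibrium of a rigid end plate with no external load gives equal and opposite internal forces ±P in the two members. Since α_{bronze} > α_{titanium alloy}, cooling drives the bronze into tension and the titanium alloy into compression.
Equating the net (thermal + elastic) strains gives |α₁ − α₂|·ΔT = P·[1/(A₁E₁) + 1/(A₂E₂)].
|α₁ − α₂|·ΔT = 8.4×10⁻⁶ × 182 = 0.001529.
1/(A₁E₁) + 1/(A₂E₂) = 1/(600×113×10³) + 1/(2000×102×10³) = 1.965×10⁻⁸ N⁻¹.
P = 0.001529 / 1.965×10⁻⁸ = 77800 N = 77.8 kN.
σ_{titanium alloy} = P/A₁ = 77800/600 = 129.7 MPa, compressive.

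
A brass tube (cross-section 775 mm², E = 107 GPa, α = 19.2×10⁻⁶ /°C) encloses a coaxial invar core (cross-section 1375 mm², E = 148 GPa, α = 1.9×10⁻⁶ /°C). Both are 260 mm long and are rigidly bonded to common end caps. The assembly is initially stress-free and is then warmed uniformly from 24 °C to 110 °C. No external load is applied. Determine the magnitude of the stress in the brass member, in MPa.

Both members must finish at the same length. With the larger α, the brass tends to over-expand; the plates restrain it, putting the brass in compression and the invar in tension. With no external load the two internal forces are equal and opposite, magnitude P.
Equating the net (thermal + elastic) strains gives |α₁ − α₂|·ΔT = P·[1/(A₁E₁) + 1/(A₂E₂)].
|α₁ − α₂|·ΔT = 17.3×10⁻⁶ × 86 = 0.001488.
1/(A₁E₁) + 1/(A₂E₂) = 1/(775×107×10³) + 1/(1375×148×10³) = 1.697×10⁻⁸ N⁻¹.
So P = 0.001488 / 1.697×10⁻⁸ = 87.66 kN.
σ_{brass} = P/A₁ = 87660/775 = 113.1 MPa, compressive.

σ ≈ 113 MPa (compressive)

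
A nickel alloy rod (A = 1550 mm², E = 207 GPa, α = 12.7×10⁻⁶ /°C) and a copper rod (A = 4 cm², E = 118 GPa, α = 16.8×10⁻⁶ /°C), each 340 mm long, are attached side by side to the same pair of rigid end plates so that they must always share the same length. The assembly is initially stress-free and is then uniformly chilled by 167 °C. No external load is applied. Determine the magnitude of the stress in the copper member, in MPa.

Equilibrium of a rigid end plate with no external load gives equal and opposite internal forces ±P in the two members. Since α_{copper} > α_{nickel alloy}, cooling drives the copper into tension and the nickel alloy into compression.
Equating the net (thermal + elastic) strains gives |α₁ − α₂|·ΔT = P·[1/(A₁E₁) + 1/(A₂E₂)].
|α₁ − α₂|·ΔT = 4.1×10⁻⁶ × 167 = 0.0006847.
1/(A₁E₁) + 1/(A₂E₂) = 1/(1550×207×10³) + 1/(400×118×10³) = 2.43×10⁻⁸ N⁻¹.
P = 0.0006847 / 2.43×10⁻⁸ = 28170 N = 28.17 kN.
σ_{copper} = P/A₂ = 28170/400 = 70.43 MPa, tensile.

σ ≈ 70.4 MPa (tensile)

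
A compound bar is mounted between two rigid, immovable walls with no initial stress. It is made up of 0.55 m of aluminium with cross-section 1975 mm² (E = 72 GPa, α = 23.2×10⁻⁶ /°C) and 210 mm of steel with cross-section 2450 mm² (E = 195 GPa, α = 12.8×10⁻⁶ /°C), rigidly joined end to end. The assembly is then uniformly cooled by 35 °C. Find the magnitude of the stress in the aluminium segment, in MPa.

If the supports were absent, the total length change would be Σ αᵢΔT Lᵢ = 23.2×10⁻⁶×35×550 + 12.8×10⁻⁶×35×210 = 0.5407 mm.
Since the ends are fixed, an axial force P builds up, equal in every segment, with P · Σ Lᵢ/(AᵢEᵢ) = δ_free.
Σ Lᵢ/(AᵢEᵢ) = 550/(1975×72×10³) + 210/(2450×195×10³) = 4.307×10⁻⁶ mm/N.
P = 0.5407 / 4.307×10⁻⁶ = 125500 N = 125.5 kN, tensile.
σ_{aluminium} = P / A = 125500 / 1975 = 63.56 MPa.

σ ≈ 63.6 MPa (tensile)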